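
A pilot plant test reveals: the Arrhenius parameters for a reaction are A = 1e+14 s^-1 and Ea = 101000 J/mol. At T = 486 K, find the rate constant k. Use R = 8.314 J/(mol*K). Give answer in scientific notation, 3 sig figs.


k = A * exp(-Ea/(R*T))
k = 1e+14 * exp(-101000 / (8.314 * 486))
k = 1e+14 * exp(-24.996263)
k = 1.39e+03


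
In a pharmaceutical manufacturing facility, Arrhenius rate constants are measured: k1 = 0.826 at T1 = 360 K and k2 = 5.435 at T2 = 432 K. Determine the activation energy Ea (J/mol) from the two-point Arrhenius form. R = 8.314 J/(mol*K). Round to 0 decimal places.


Ea = R * ln(k2/k1) / (1/T1 - 1/T2)
ln(k2/k1) = ln(5.435/0.826) = 1.88402
1/T1 - 1/T2 = 1/360 - 1/432 = 0.000462962963
Ea = 8.314 * 1.88402 / 0.000462962963
Ea = 33834 J/mol


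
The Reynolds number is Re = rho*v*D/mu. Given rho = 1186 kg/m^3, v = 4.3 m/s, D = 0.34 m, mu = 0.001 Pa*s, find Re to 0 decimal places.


Re = rho * v * D / mu
Re = 1186 * 4.3 * 0.34 / 0.001
Re = 1733.932 / 0.001
Re = 1733932


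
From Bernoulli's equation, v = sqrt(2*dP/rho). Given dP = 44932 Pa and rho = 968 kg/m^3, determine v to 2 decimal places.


v = sqrt(2*dP/rho)
v = sqrt(2*44932/968)
v = sqrt(92.834711)
v = 9.64 m/s


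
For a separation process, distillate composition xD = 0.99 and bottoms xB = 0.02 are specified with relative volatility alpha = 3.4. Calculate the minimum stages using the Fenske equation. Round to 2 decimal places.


N_min = ln((xD*(1-xB))/(xB*(1-xD))) / ln(alpha)
Numerator inside ln: 0.9702 / 0.0002 = 4851.0
ln(4851.0) = 8.48694
ln(alpha) = ln(3.4) = 1.223775
N_min = 8.48694 / 1.223775 = 6.94


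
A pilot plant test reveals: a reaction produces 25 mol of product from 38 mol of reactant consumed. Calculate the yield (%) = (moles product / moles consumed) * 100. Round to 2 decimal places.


Yield = (moles product / moles consumed) * 100%
Yield = (25 / 38) * 100
Yield = 0.6579 * 100
Yield = 65.79%


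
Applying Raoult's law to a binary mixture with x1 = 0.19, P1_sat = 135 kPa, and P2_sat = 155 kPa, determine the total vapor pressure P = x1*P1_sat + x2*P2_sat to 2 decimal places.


P = x1*P1_sat + x2*P2_sat
x2 = 1 - x1 = 1 - 0.19 = 0.81
P = 0.19*135 + 0.81*155
P = 25.65 + 125.55
P = 151.20 kPa


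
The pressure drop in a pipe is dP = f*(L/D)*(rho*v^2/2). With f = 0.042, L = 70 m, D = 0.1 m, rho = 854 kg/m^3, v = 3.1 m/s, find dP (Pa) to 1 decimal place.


dP = f * (L/D) * (rho*v^2/2)
dP = 0.042 * (70/0.1) * (854*3.1^2/2)
L/D = 700.0
rho*v^2/2 = 854*9.61/2 = 4103.47
dP = 0.042 * 700.0 * 4103.47
dP = 120642.0 Pa


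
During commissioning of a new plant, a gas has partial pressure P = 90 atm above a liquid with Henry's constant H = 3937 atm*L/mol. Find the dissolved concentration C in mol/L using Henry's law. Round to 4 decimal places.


C = P / H
C = 90 / 3937
C = 0.0229 mol/L


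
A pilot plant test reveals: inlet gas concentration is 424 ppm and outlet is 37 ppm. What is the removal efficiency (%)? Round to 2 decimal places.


Efficiency = (G_in - G_out) / G_in * 100%
Efficiency = (424 - 37) / 424 * 100
Efficiency = 387 / 424 * 100
Efficiency = 91.27%


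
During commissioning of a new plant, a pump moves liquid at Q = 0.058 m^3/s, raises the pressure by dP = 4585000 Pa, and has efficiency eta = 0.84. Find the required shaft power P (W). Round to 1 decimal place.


P = Q * dP / eta
P = 0.058 * 4585000 / 0.84
P = 265930.0 / 0.84
P = 316583.3 W


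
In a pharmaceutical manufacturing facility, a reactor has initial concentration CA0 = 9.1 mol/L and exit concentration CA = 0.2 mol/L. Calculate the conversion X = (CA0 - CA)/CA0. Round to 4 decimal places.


X = (CA0 - CA) / CA0
X = (9.1 - 0.2) / 9.1
X = 8.9 / 9.1
X = 0.9780


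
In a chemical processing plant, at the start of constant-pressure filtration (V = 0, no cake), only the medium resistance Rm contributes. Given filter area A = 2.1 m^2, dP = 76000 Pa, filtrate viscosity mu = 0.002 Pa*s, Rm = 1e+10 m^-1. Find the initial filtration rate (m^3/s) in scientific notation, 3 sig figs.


rate = A * dP / (mu * Rm)
rate = 2.1 * 76000 / (0.002 * 1e+10)
rate = 159600.0 / 2.000e+07
rate = 7.98e-03 m^3/s


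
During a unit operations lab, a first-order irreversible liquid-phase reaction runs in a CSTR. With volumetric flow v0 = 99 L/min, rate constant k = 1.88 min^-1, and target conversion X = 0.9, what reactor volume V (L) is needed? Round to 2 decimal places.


V = v0 * X / (k * (1 - X))
V = 99 * 0.9 / (1.88 * (1 - 0.9))
V = 89.1 / (1.88 * 0.1)
V = 89.1 / 0.188
V = 473.94 L


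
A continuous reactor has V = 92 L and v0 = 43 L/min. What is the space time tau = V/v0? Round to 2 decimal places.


tau = V / v0
tau = 92 / 43
tau = 2.14 min


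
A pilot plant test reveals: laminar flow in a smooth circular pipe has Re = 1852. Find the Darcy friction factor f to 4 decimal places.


f = 64 / Re
f = 64 / 1852
f = 0.0346


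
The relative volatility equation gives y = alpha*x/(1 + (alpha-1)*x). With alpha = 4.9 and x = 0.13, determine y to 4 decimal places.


y = alpha*x / (1 + (alpha-1)*x)
y = 4.9*0.13 / (1 + (4.9-1)*0.13)
y = 0.637 / (1 + 0.507)
y = 0.637 / 1.507
y = 0.4227


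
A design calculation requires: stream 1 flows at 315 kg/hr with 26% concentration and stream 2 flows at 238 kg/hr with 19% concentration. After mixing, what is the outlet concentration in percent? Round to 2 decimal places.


Mass balance on solute: F1*x1 + F2*x2 = F3*x3
F3 = F1 + F2 = 315 + 238 = 553 kg/hr
x3 = (F1*x1 + F2*x2)/F3
x3 = (315*0.26 + 238*0.19) / 553
x3 = 22.99%


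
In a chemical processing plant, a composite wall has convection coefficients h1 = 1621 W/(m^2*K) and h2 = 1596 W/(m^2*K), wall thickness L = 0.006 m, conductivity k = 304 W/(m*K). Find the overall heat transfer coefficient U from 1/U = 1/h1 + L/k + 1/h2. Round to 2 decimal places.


1/U = 1/h1 + L/k + 1/h2
1/U = 1/1621 + 0.006/304 + 1/1596
1/U = 0.0006169031 + 1.97368e-05 + 0.0006265664
1/U = 0.0012632063
U = 791.64 W/(m^2*K)


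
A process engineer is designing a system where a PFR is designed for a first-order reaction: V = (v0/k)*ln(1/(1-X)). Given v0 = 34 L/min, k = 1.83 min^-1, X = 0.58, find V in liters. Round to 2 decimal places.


V = (v0/k) * ln(1/(1-X))
V = (34/1.83) * ln(1/(1-0.58))
V = 18.579235 * ln(2.380952)
V = 18.579235 * 0.8675
V = 16.12 L


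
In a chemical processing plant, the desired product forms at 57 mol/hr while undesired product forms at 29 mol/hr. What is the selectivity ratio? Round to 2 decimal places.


S = desired product rate / undesired product rate
S = 57 / 29
S = 1.97


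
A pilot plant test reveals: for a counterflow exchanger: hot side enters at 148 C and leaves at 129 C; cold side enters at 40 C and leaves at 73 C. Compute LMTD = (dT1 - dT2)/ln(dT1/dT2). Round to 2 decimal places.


dT1 = Th_in - Tc_out = 148 - 73 = 75
dT2 = Th_out - Tc_in = 129 - 40 = 89
LMTD = (dT1 - dT2) / ln(dT1/dT2)
LMTD = (75 - 89) / ln(75/89)
LMTD = 81.80 K


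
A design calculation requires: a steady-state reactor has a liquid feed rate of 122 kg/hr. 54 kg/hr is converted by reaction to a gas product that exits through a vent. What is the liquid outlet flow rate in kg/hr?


Steady-state mass balance on the main outlet: F_out = F_in - F_removed
F_out = 122 - 54
F_out = 68 kg/hr


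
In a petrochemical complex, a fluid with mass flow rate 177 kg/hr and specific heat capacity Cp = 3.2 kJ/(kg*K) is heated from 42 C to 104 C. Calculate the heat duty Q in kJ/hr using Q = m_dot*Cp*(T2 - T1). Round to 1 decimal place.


Q = m_dot * Cp * (T2 - T1)
Q = 177 * 3.2 * (104 - 42)
Q = 177 * 3.2 * 62
Q = 35116.8 kJ/hr


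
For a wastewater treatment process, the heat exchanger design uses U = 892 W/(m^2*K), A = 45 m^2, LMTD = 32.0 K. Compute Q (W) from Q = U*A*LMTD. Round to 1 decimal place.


Q = U * A * LMTD
Q = 892 * 45 * 32.0
Q = 1284480.0 W


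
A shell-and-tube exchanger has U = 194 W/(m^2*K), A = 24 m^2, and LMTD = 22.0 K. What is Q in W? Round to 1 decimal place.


Q = U * A * LMTD
Q = 194 * 24 * 22.0
Q = 102432.0 W


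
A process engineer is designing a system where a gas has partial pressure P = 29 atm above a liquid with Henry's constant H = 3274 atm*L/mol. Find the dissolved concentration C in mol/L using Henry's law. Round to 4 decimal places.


C = P / H
C = 29 / 3274
C = 0.0089 mol/L


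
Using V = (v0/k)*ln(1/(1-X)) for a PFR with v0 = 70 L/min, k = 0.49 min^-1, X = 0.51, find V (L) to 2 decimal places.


V = (v0/k) * ln(1/(1-X))
V = (70/0.49) * ln(1/(1-0.51))
V = 142.857143 * ln(2.040816)
V = 142.857143 * 0.71335
V = 101.91 L


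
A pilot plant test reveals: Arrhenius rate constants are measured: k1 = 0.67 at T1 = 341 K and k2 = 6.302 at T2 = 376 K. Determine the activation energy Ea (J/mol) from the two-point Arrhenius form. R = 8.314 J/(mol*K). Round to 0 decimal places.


Ea = R * ln(k2/k1) / (1/T1 - 1/T2)
ln(k2/k1) = ln(6.302/0.67) = 2.2413446
1/T1 - 1/T2 = 1/341 - 1/376 = 0.000272976852
Ea = 8.314 * 2.2413446 / 0.000272976852
Ea = 68264 J/mol


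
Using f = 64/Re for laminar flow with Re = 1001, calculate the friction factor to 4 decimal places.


f = 64 / Re
f = 64 / 1001
f = 0.0639


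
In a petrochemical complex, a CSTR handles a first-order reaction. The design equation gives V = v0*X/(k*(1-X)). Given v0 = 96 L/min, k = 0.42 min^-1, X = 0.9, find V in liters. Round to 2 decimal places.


V = v0 * X / (k * (1 - X))
V = 96 * 0.9 / (0.42 * (1 - 0.9))
V = 86.4 / (0.42 * 0.1)
V = 86.4 / 0.042
V = 2057.14 L


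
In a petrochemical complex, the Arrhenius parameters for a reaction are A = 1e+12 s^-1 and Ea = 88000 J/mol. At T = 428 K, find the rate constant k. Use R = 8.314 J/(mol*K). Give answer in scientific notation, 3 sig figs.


k = A * exp(-Ea/(R*T))
k = 1e+12 * exp(-88000 / (8.314 * 428))
k = 1e+12 * exp(-24.730271)
k = 1.82e+01


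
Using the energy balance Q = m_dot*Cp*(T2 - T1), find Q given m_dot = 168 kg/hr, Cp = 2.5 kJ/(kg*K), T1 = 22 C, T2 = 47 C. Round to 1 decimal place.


Q = m_dot * Cp * (T2 - T1)
Q = 168 * 2.5 * (47 - 22)
Q = 168 * 2.5 * 25
Q = 10500.0 kJ/hr


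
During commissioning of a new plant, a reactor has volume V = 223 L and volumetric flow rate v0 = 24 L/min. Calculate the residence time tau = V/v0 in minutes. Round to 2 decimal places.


tau = V / v0
tau = 223 / 24
tau = 9.29 min


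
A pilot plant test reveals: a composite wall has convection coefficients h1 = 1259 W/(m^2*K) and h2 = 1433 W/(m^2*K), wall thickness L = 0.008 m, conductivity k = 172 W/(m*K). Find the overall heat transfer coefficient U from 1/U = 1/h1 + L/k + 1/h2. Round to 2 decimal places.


1/U = 1/h1 + L/k + 1/h2
1/U = 1/1259 + 0.008/172 + 1/1433
1/U = 0.0007942812 + 4.65116e-05 + 0.0006978367
1/U = 0.0015386295
U = 649.93 W/(m^2*K)


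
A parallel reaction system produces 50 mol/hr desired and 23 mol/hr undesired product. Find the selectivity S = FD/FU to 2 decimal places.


S = desired product rate / undesired product rate
S = 50 / 23
S = 2.17


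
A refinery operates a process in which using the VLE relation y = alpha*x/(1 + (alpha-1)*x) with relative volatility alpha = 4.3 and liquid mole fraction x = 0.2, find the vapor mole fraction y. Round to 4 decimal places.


y = alpha*x / (1 + (alpha-1)*x)
y = 4.3*0.2 / (1 + (4.3-1)*0.2)
y = 0.86 / (1 + 0.66)
y = 0.86 / 1.66
y = 0.5181


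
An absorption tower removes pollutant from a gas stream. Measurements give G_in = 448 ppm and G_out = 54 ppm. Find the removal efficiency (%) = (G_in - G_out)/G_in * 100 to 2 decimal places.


Efficiency = (G_in - G_out) / G_in * 100%
Efficiency = (448 - 54) / 448 * 100
Efficiency = 394 / 448 * 100
Efficiency = 87.95%


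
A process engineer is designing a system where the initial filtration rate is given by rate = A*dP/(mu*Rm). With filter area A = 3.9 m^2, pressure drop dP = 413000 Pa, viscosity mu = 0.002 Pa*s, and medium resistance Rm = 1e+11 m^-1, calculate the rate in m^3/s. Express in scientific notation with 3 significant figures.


rate = A * dP / (mu * Rm)
rate = 3.9 * 413000 / (0.002 * 1e+11)
rate = 1610700.0 / 2.000e+08
rate = 8.05e-03 m^3/s


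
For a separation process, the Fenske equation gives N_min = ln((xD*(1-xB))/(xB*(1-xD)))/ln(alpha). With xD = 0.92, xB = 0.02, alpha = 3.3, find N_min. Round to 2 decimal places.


N_min = ln((xD*(1-xB))/(xB*(1-xD))) / ln(alpha)
Numerator inside ln: 0.9016 / 0.0016 = 563.5
ln(563.5) = 6.334167
ln(alpha) = ln(3.3) = 1.193922
N_min = 6.334167 / 1.193922 = 5.31


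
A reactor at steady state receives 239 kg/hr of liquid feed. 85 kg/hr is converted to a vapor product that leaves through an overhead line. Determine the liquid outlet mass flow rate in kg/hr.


Steady-state mass balance on the main outlet: F_out = F_in - F_removed
F_out = 239 - 85
F_out = 154 kg/hr


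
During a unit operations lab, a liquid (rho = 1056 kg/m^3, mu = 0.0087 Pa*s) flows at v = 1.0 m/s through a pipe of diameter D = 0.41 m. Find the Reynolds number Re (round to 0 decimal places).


Re = rho * v * D / mu
Re = 1056 * 1.0 * 0.41 / 0.0087
Re = 432.96 / 0.0087
Re = 49766


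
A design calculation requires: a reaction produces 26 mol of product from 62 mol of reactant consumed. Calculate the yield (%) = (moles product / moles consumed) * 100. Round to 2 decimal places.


Yield = (moles product / moles consumed) * 100%
Yield = (26 / 62) * 100
Yield = 0.4194 * 100
Yield = 41.94%


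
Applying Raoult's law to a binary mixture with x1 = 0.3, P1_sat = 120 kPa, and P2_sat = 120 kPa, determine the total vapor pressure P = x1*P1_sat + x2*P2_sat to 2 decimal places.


P = x1*P1_sat + x2*P2_sat
x2 = 1 - x1 = 1 - 0.3 = 0.7
P = 0.3*120 + 0.7*120
P = 36.0 + 84.0
P = 120.00 kPa


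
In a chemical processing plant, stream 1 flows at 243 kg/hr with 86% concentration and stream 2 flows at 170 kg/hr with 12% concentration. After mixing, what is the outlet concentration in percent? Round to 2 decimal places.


Mass balance on solute: F1*x1 + F2*x2 = F3*x3
F3 = F1 + F2 = 243 + 170 = 413 kg/hr
x3 = (F1*x1 + F2*x2)/F3
x3 = (243*0.86 + 170*0.12) / 413
x3 = 55.54%


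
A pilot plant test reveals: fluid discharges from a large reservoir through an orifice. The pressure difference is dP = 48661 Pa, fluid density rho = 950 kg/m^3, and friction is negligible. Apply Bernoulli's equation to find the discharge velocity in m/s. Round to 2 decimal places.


v = sqrt(2*dP/rho)
v = sqrt(2*48661/950)
v = sqrt(102.444211)
v = 10.12 m/s


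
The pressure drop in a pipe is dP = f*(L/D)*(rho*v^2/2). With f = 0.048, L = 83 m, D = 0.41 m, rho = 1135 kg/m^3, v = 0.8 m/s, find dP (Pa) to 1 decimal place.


dP = f * (L/D) * (rho*v^2/2)
dP = 0.048 * (83/0.41) * (1135*0.8^2/2)
L/D = 202.43902439
rho*v^2/2 = 1135*0.64/2 = 363.2
dP = 0.048 * 202.43902439 * 363.2
dP = 3529.2 Pa


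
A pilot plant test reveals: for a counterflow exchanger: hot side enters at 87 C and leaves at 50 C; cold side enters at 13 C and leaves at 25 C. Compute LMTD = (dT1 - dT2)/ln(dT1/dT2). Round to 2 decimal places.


dT1 = Th_in - Tc_out = 87 - 25 = 62
dT2 = Th_out - Tc_in = 50 - 13 = 37
LMTD = (dT1 - dT2) / ln(dT1/dT2)
LMTD = (62 - 37) / ln(62/37)
LMTD = 48.43 K


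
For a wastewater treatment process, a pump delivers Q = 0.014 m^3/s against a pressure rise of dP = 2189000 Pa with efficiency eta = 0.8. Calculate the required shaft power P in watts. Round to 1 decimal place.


P = Q * dP / eta
P = 0.014 * 2189000 / 0.8
P = 30646.0 / 0.8
P = 38307.5 W


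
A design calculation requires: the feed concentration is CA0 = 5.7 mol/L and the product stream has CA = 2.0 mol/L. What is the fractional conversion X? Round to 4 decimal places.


X = (CA0 - CA) / CA0
X = (5.7 - 2.0) / 5.7
X = 3.7 / 5.7
X = 0.6491


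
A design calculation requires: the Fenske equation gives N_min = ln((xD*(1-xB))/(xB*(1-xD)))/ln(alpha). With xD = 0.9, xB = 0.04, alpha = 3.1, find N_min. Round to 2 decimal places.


N_min = ln((xD*(1-xB))/(xB*(1-xD))) / ln(alpha)
Numerator inside ln: 0.864 / 0.004 = 216.0
ln(216.0) = 5.375278
ln(alpha) = ln(3.1) = 1.131402
N_min = 5.375278 / 1.131402 = 4.75


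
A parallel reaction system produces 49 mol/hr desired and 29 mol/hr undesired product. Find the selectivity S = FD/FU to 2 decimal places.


S = desired product rate / undesired product rate
S = 49 / 29
S = 1.69


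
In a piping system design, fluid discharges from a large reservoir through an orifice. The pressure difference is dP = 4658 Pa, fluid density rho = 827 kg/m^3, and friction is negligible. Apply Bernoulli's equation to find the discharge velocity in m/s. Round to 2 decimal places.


v = sqrt(2*dP/rho)
v = sqrt(2*4658/827)
v = sqrt(11.264813)
v = 3.36 m/s


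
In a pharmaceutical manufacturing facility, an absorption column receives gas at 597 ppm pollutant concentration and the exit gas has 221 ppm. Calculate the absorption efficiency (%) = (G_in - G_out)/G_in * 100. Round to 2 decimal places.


Efficiency = (G_in - G_out) / G_in * 100%
Efficiency = (597 - 221) / 597 * 100
Efficiency = 376 / 597 * 100
Efficiency = 62.98%


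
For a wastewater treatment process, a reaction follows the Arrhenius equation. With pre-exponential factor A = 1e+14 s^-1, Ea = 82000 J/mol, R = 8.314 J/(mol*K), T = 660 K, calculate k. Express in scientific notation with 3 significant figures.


k = A * exp(-Ea/(R*T))
k = 1e+14 * exp(-82000 / (8.314 * 660))
k = 1e+14 * exp(-14.94376)
k = 3.24e+07


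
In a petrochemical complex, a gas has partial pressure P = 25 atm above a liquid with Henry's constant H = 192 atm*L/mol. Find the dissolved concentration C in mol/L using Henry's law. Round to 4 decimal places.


C = P / H
C = 25 / 192
C = 0.1302 mol/L


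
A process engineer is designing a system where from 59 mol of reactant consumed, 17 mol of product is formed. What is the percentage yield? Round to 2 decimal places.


Yield = (moles product / moles consumed) * 100%
Yield = (17 / 59) * 100
Yield = 0.2881 * 100
Yield = 28.81%


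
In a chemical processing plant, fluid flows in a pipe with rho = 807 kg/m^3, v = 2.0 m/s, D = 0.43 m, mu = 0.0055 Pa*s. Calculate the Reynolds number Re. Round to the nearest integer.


Re = rho * v * D / mu
Re = 807 * 2.0 * 0.43 / 0.0055
Re = 694.02 / 0.0055
Re = 126185


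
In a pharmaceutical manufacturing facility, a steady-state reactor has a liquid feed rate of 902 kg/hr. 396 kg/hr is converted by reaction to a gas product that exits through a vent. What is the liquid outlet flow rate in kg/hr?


Steady-state mass balance on the main outlet: F_out = F_in - F_removed
F_out = 902 - 396
F_out = 506 kg/hr


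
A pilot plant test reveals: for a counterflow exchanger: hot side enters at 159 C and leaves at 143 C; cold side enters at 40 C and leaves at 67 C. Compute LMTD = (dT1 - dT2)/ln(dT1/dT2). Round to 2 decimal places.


dT1 = Th_in - Tc_out = 159 - 67 = 92
dT2 = Th_out - Tc_in = 143 - 40 = 103
LMTD = (dT1 - dT2) / ln(dT1/dT2)
LMTD = (92 - 103) / ln(92/103)
LMTD = 97.40 K


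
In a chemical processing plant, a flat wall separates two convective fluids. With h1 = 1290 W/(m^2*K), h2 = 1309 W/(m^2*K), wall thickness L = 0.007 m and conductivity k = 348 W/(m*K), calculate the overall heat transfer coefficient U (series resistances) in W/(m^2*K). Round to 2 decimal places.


1/U = 1/h1 + L/k + 1/h2
1/U = 1/1290 + 0.007/348 + 1/1309
1/U = 0.0007751938 + 2.01149e-05 + 0.0007639419
1/U = 0.0015592506
U = 641.33 W/(m^2*K)


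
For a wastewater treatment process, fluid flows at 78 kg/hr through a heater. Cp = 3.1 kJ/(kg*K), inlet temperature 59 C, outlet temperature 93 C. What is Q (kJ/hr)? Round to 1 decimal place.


Q = m_dot * Cp * (T2 - T1)
Q = 78 * 3.1 * (93 - 59)
Q = 78 * 3.1 * 34
Q = 8221.2 kJ/hr


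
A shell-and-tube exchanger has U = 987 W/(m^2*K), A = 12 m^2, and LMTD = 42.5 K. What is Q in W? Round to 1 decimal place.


Q = U * A * LMTD
Q = 987 * 12 * 42.5
Q = 503370.0 W


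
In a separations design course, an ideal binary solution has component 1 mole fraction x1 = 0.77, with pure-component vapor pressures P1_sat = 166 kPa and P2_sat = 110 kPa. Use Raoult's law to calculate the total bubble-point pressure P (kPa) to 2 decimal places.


P = x1*P1_sat + x2*P2_sat
x2 = 1 - x1 = 1 - 0.77 = 0.23
P = 0.77*166 + 0.23*110
P = 127.82 + 25.3
P = 153.12 kPa


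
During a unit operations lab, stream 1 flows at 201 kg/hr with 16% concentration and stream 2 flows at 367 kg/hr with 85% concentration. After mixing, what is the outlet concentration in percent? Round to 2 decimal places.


Mass balance on solute: F1*x1 + F2*x2 = F3*x3
F3 = F1 + F2 = 201 + 367 = 568 kg/hr
x3 = (F1*x1 + F2*x2)/F3
x3 = (201*0.16 + 367*0.85) / 568
x3 = 60.58%


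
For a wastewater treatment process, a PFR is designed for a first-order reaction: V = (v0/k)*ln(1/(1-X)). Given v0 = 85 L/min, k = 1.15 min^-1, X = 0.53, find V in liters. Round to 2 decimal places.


V = (v0/k) * ln(1/(1-X))
V = (85/1.15) * ln(1/(1-0.53))
V = 73.913043 * ln(2.12766)
V = 73.913043 * 0.755023
V = 55.81 L


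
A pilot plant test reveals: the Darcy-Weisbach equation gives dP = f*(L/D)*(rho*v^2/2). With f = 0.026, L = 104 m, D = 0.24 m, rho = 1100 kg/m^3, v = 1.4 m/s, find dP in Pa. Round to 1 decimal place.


dP = f * (L/D) * (rho*v^2/2)
dP = 0.026 * (104/0.24) * (1100*1.4^2/2)
L/D = 433.33333333
rho*v^2/2 = 1100*1.96/2 = 1078.0
dP = 0.026 * 433.33333333 * 1078.0
dP = 12145.5 Pa


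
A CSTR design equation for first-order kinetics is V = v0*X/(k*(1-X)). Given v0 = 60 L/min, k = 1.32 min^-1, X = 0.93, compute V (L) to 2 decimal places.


V = v0 * X / (k * (1 - X))
V = 60 * 0.93 / (1.32 * (1 - 0.93))
V = 55.8 / (1.32 * 0.07)
V = 55.8 / 0.0924
V = 603.90 L


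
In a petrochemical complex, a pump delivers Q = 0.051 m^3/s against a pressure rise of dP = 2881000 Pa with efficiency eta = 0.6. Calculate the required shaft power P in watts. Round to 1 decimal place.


P = Q * dP / eta
P = 0.051 * 2881000 / 0.6
P = 146931.0 / 0.6
P = 244885.0 W


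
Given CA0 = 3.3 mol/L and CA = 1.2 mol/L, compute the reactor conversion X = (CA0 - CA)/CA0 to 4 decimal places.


X = (CA0 - CA) / CA0
X = (3.3 - 1.2) / 3.3
X = 2.1 / 3.3
X = 0.6364


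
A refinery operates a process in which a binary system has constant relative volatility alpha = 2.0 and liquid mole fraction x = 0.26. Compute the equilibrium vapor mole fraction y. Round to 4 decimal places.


y = alpha*x / (1 + (alpha-1)*x)
y = 2.0*0.26 / (1 + (2.0-1)*0.26)
y = 0.52 / (1 + 0.26)
y = 0.52 / 1.26
y = 0.4127


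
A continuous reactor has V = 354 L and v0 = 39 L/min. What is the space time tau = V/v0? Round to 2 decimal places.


tau = V / v0
tau = 354 / 39
tau = 9.08 min


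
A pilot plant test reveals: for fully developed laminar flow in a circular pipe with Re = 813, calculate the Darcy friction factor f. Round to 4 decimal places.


f = 64 / Re
f = 64 / 813
f = 0.0787


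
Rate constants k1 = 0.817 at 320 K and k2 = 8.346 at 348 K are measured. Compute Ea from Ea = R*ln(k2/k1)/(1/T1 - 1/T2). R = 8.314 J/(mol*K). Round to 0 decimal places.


Ea = R * ln(k2/k1) / (1/T1 - 1/T2)
ln(k2/k1) = ln(8.346/0.817) = 2.3238986
1/T1 - 1/T2 = 1/320 - 1/348 = 0.000251436782
Ea = 8.314 * 2.3238986 / 0.000251436782
Ea = 76842 J/mol


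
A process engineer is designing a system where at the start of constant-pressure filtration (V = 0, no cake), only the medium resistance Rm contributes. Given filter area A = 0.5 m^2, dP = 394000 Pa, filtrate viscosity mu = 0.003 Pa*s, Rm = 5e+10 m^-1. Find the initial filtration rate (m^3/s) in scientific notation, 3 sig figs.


rate = A * dP / (mu * Rm)
rate = 0.5 * 394000 / (0.003 * 5e+10)
rate = 197000.0 / 1.500e+08
rate = 1.31e-03 m^3/s


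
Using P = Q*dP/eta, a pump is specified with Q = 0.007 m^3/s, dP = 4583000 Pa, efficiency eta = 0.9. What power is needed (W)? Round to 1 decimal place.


P = Q * dP / eta
P = 0.007 * 4583000 / 0.9
P = 32081.0 / 0.9
P = 35645.6 W


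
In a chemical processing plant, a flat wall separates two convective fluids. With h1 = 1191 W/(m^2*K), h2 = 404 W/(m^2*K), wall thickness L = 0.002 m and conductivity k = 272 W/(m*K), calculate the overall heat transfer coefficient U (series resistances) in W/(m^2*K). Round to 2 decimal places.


1/U = 1/h1 + L/k + 1/h2
1/U = 1/1191 + 0.002/272 + 1/404
1/U = 0.0008396306 + 7.3529e-06 + 0.0024752475
1/U = 0.003322231
U = 301.00 W/(m^2*K)


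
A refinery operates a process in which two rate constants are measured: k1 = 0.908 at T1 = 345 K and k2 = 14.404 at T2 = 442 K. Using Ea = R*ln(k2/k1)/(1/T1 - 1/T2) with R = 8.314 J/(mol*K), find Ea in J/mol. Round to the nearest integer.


Ea = R * ln(k2/k1) / (1/T1 - 1/T2)
ln(k2/k1) = ln(14.404/0.908) = 2.7640168
1/T1 - 1/T2 = 1/345 - 1/442 = 0.000636107286
Ea = 8.314 * 2.7640168 / 0.000636107286
Ea = 36126 J/mol


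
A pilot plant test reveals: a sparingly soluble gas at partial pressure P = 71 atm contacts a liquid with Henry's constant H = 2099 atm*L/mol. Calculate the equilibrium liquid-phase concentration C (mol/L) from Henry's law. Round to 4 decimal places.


C = P / H
C = 71 / 2099
C = 0.0338 mol/L


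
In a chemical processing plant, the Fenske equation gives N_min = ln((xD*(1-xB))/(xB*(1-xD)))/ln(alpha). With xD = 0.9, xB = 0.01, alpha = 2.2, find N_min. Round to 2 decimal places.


N_min = ln((xD*(1-xB))/(xB*(1-xD))) / ln(alpha)
Numerator inside ln: 0.891 / 0.001 = 891.0
ln(891.0) = 6.792344
ln(alpha) = ln(2.2) = 0.788457
N_min = 6.792344 / 0.788457 = 8.61


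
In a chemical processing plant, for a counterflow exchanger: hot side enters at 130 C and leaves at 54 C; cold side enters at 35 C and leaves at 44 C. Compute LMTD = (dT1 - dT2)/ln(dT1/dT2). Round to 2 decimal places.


dT1 = Th_in - Tc_out = 130 - 44 = 86
dT2 = Th_out - Tc_in = 54 - 35 = 19
LMTD = (dT1 - dT2) / ln(dT1/dT2)
LMTD = (86 - 19) / ln(86/19)
LMTD = 44.37 K


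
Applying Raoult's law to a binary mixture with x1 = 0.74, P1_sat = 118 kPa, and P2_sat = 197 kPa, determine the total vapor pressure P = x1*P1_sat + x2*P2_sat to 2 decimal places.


P = x1*P1_sat + x2*P2_sat
x2 = 1 - x1 = 1 - 0.74 = 0.26
P = 0.74*118 + 0.26*197
P = 87.32 + 51.22
P = 138.54 kPa


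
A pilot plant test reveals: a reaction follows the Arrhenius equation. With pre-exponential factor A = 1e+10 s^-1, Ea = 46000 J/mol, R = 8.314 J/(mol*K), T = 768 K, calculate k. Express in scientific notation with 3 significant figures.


k = A * exp(-Ea/(R*T))
k = 1e+10 * exp(-46000 / (8.314 * 768))
k = 1e+10 * exp(-7.204214)
k = 7.43e+06


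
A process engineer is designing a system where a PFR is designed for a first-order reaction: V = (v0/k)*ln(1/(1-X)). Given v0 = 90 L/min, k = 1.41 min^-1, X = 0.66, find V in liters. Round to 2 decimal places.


V = (v0/k) * ln(1/(1-X))
V = (90/1.41) * ln(1/(1-0.66))
V = 63.829787 * ln(2.941176)
V = 63.829787 * 1.07881
V = 68.86 L


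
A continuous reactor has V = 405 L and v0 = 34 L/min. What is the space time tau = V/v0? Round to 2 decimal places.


tau = V / v0
tau = 405 / 34
tau = 11.91 min


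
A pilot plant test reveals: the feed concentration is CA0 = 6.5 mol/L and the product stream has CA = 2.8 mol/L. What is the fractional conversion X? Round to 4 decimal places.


X = (CA0 - CA) / CA0
X = (6.5 - 2.8) / 6.5
X = 3.7 / 6.5
X = 0.5692


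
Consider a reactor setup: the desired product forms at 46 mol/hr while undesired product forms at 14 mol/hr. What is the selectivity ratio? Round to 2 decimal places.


S = desired product rate / undesired product rate
S = 46 / 14
S = 3.29


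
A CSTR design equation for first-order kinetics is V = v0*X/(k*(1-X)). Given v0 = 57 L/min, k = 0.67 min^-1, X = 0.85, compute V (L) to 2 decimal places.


V = v0 * X / (k * (1 - X))
V = 57 * 0.85 / (0.67 * (1 - 0.85))
V = 48.45 / (0.67 * 0.15)
V = 48.45 / 0.1005
V = 482.09 L


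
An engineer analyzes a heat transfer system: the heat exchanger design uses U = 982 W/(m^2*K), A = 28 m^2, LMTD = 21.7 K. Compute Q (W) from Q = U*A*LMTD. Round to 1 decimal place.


Q = U * A * LMTD
Q = 982 * 28 * 21.7
Q = 596663.2 W


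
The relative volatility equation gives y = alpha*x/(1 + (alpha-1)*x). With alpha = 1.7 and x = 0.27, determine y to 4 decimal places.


y = alpha*x / (1 + (alpha-1)*x)
y = 1.7*0.27 / (1 + (1.7-1)*0.27)
y = 0.459 / (1 + 0.189)
y = 0.459 / 1.189
y = 0.3860


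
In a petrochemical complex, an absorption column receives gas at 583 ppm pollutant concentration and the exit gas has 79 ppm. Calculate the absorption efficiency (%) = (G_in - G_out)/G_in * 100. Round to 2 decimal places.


Efficiency = (G_in - G_out) / G_in * 100%
Efficiency = (583 - 79) / 583 * 100
Efficiency = 504 / 583 * 100
Efficiency = 86.45%


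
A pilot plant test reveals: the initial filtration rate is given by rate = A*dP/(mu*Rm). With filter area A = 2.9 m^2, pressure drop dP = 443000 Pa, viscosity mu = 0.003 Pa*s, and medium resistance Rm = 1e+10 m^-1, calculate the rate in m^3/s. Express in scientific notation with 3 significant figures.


rate = A * dP / (mu * Rm)
rate = 2.9 * 443000 / (0.003 * 1e+10)
rate = 1284700.0 / 3.000e+07
rate = 4.28e-02 m^3/s


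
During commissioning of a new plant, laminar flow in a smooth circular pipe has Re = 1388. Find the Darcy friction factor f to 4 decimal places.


f = 64 / Re
f = 64 / 1388
f = 0.0461


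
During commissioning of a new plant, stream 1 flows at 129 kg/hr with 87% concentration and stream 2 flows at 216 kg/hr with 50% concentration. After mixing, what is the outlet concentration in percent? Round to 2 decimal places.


Mass balance on solute: F1*x1 + F2*x2 = F3*x3
F3 = F1 + F2 = 129 + 216 = 345 kg/hr
x3 = (F1*x1 + F2*x2)/F3
x3 = (129*0.87 + 216*0.5) / 345
x3 = 63.83%


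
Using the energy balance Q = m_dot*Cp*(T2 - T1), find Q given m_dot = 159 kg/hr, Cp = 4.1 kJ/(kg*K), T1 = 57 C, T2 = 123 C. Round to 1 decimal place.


Q = m_dot * Cp * (T2 - T1)
Q = 159 * 4.1 * (123 - 57)
Q = 159 * 4.1 * 66
Q = 43025.4 kJ/hr


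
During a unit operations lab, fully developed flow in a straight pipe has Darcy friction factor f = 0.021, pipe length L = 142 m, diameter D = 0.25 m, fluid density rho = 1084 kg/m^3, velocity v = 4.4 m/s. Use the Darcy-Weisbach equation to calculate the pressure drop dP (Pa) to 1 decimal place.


dP = f * (L/D) * (rho*v^2/2)
dP = 0.021 * (142/0.25) * (1084*4.4^2/2)
L/D = 568.0
rho*v^2/2 = 1084*19.36/2 = 10493.12
dP = 0.021 * 568.0 * 10493.12
dP = 125161.9 Pa


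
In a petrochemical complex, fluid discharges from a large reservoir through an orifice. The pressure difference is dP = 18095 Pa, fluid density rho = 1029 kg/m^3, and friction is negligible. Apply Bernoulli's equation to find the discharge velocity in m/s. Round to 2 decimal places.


v = sqrt(2*dP/rho)
v = sqrt(2*18095/1029)
v = sqrt(35.170068)
v = 5.93 m/s


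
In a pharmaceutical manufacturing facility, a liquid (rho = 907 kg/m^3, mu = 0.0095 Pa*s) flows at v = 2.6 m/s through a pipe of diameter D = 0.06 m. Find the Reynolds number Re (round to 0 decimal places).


Re = rho * v * D / mu
Re = 907 * 2.6 * 0.06 / 0.0095
Re = 141.492 / 0.0095
Re = 14894


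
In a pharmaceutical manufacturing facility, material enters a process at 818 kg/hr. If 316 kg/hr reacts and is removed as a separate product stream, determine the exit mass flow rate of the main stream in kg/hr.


Steady-state mass balance on the main outlet: F_out = F_in - F_removed
F_out = 818 - 316
F_out = 502 kg/hr


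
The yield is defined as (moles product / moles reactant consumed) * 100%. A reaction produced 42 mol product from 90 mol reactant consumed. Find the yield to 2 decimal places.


Yield = (moles product / moles consumed) * 100%
Yield = (42 / 90) * 100
Yield = 0.4667 * 100
Yield = 46.67%


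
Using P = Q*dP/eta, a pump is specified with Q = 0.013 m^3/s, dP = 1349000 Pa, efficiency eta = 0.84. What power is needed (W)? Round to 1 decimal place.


P = Q * dP / eta
P = 0.013 * 1349000 / 0.84
P = 17537.0 / 0.84
P = 20877.4 W


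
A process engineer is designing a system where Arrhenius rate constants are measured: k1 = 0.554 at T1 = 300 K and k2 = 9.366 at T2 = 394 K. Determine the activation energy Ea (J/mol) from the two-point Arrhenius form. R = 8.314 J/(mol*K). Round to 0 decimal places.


Ea = R * ln(k2/k1) / (1/T1 - 1/T2)
ln(k2/k1) = ln(9.366/0.554) = 2.8276767
1/T1 - 1/T2 = 1/300 - 1/394 = 0.000795262267
Ea = 8.314 * 2.8276767 / 0.000795262267
Ea = 29562 J/mol


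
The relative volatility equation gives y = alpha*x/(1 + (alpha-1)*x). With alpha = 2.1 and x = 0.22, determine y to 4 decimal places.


y = alpha*x / (1 + (alpha-1)*x)
y = 2.1*0.22 / (1 + (2.1-1)*0.22)
y = 0.462 / (1 + 0.242)
y = 0.462 / 1.242
y = 0.3720


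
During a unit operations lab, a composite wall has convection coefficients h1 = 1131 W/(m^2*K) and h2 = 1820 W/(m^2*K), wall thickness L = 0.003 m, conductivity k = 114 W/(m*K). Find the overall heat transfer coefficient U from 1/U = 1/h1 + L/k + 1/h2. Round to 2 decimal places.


1/U = 1/h1 + L/k + 1/h2
1/U = 1/1131 + 0.003/114 + 1/1820
1/U = 0.0008841733 + 2.63158e-05 + 0.0005494505
1/U = 0.0014599396
U = 684.96 W/(m^2*K)


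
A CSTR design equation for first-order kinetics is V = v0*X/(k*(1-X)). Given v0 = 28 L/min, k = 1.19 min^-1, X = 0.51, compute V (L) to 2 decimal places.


V = v0 * X / (k * (1 - X))
V = 28 * 0.51 / (1.19 * (1 - 0.51))
V = 14.28 / (1.19 * 0.49)
V = 14.28 / 0.5831
V = 24.49 L


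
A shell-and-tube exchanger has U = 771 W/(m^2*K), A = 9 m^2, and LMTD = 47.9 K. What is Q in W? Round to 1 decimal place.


Q = U * A * LMTD
Q = 771 * 9 * 47.9
Q = 332378.1 W


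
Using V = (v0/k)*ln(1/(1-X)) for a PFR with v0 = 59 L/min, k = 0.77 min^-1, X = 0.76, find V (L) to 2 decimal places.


V = (v0/k) * ln(1/(1-X))
V = (59/0.77) * ln(1/(1-0.76))
V = 76.623377 * ln(4.166667)
V = 76.623377 * 1.427116
V = 109.35 L


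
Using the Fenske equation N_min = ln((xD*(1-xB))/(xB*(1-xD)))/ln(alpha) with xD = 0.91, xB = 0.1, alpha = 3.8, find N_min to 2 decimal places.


N_min = ln((xD*(1-xB))/(xB*(1-xD))) / ln(alpha)
Numerator inside ln: 0.819 / 0.009 = 91.0
ln(91.0) = 4.51086
ln(alpha) = ln(3.8) = 1.335001
N_min = 4.51086 / 1.335001 = 3.38


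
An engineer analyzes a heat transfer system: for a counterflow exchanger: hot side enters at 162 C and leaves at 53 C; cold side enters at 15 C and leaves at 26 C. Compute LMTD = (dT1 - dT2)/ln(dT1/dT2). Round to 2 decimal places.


dT1 = Th_in - Tc_out = 162 - 26 = 136
dT2 = Th_out - Tc_in = 53 - 15 = 38
LMTD = (dT1 - dT2) / ln(dT1/dT2)
LMTD = (136 - 38) / ln(136/38)
LMTD = 76.86 K


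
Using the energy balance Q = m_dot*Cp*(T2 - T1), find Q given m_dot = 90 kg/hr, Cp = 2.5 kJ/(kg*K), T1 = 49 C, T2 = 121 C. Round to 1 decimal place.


Q = m_dot * Cp * (T2 - T1)
Q = 90 * 2.5 * (121 - 49)
Q = 90 * 2.5 * 72
Q = 16200.0 kJ/hr


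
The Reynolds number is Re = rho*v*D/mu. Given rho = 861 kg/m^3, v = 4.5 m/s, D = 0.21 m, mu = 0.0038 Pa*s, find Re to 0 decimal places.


Re = rho * v * D / mu
Re = 861 * 4.5 * 0.21 / 0.0038
Re = 813.645 / 0.0038
Re = 214117


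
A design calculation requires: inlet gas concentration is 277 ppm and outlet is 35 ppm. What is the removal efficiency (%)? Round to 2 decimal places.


Efficiency = (G_in - G_out) / G_in * 100%
Efficiency = (277 - 35) / 277 * 100
Efficiency = 242 / 277 * 100
Efficiency = 87.36%


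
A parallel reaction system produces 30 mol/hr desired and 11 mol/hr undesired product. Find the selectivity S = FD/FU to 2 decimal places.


S = desired product rate / undesired product rate
S = 30 / 11
S = 2.73


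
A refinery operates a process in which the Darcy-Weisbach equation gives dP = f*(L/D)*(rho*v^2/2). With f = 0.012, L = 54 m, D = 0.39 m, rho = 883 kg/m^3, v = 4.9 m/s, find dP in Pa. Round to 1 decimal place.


dP = f * (L/D) * (rho*v^2/2)
dP = 0.012 * (54/0.39) * (883*4.9^2/2)
L/D = 138.46153846
rho*v^2/2 = 883*24.01/2 = 10600.415
dP = 0.012 * 138.46153846 * 10600.415
dP = 17613.0 Pa


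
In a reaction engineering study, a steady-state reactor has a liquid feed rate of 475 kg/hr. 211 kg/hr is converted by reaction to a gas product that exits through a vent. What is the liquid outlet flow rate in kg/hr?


Steady-state mass balance on the main outlet: F_out = F_in - F_removed
F_out = 475 - 211
F_out = 264 kg/hr


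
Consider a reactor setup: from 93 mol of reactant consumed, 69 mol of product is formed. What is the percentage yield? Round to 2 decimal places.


Yield = (moles product / moles consumed) * 100%
Yield = (69 / 93) * 100
Yield = 0.7419 * 100
Yield = 74.19%


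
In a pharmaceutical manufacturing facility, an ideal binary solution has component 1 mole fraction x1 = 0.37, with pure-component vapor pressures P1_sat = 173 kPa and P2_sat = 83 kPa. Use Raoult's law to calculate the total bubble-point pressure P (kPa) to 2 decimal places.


P = x1*P1_sat + x2*P2_sat
x2 = 1 - x1 = 1 - 0.37 = 0.63
P = 0.37*173 + 0.63*83
P = 64.01 + 52.29
P = 116.30 kPa


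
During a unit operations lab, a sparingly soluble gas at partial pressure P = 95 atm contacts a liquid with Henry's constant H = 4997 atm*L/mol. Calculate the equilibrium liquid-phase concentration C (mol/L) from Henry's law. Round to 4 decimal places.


C = P / H
C = 95 / 4997
C = 0.0190 mol/L


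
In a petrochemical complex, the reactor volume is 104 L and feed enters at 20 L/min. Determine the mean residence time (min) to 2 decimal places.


tau = V / v0
tau = 104 / 20
tau = 5.20 min


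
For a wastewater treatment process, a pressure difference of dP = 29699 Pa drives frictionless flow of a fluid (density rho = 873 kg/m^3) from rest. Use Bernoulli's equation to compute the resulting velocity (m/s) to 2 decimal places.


v = sqrt(2*dP/rho)
v = sqrt(2*29699/873)
v = sqrt(68.038946)
v = 8.25 m/s


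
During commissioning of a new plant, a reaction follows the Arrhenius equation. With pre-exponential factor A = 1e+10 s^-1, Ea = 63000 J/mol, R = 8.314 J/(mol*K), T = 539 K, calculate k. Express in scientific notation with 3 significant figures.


k = A * exp(-Ea/(R*T))
k = 1e+10 * exp(-63000 / (8.314 * 539))
k = 1e+10 * exp(-14.05859)
k = 7.84e+03


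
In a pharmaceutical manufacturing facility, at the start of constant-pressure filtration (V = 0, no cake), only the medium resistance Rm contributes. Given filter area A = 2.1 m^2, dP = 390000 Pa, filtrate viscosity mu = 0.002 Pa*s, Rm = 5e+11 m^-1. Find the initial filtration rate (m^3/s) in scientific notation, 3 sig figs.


rate = A * dP / (mu * Rm)
rate = 2.1 * 390000 / (0.002 * 5e+11)
rate = 819000.0 / 1.000e+09
rate = 8.19e-04 m^3/s


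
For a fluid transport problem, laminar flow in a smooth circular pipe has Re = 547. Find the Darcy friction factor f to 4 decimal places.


f = 64 / Re
f = 64 / 547
f = 0.1170


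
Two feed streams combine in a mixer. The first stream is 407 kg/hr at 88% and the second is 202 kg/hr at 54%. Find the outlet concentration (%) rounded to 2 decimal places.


Mass balance on solute: F1*x1 + F2*x2 = F3*x3
F3 = F1 + F2 = 407 + 202 = 609 kg/hr
x3 = (F1*x1 + F2*x2)/F3
x3 = (407*0.88 + 202*0.54) / 609
x3 = 76.72%


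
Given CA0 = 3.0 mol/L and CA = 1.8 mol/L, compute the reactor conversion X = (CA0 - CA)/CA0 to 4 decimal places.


X = (CA0 - CA) / CA0
X = (3.0 - 1.8) / 3.0
X = 1.2 / 3.0
X = 0.4000


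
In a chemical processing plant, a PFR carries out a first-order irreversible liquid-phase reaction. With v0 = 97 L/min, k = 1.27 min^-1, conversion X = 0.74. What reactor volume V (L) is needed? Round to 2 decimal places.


V = (v0/k) * ln(1/(1-X))
V = (97/1.27) * ln(1/(1-0.74))
V = 76.377953 * ln(3.846154)
V = 76.377953 * 1.347074
V = 102.89 L


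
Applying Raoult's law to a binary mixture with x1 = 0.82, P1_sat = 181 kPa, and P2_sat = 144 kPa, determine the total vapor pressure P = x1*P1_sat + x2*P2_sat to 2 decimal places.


P = x1*P1_sat + x2*P2_sat
x2 = 1 - x1 = 1 - 0.82 = 0.18
P = 0.82*181 + 0.18*144
P = 148.42 + 25.92
P = 174.34 kPa
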